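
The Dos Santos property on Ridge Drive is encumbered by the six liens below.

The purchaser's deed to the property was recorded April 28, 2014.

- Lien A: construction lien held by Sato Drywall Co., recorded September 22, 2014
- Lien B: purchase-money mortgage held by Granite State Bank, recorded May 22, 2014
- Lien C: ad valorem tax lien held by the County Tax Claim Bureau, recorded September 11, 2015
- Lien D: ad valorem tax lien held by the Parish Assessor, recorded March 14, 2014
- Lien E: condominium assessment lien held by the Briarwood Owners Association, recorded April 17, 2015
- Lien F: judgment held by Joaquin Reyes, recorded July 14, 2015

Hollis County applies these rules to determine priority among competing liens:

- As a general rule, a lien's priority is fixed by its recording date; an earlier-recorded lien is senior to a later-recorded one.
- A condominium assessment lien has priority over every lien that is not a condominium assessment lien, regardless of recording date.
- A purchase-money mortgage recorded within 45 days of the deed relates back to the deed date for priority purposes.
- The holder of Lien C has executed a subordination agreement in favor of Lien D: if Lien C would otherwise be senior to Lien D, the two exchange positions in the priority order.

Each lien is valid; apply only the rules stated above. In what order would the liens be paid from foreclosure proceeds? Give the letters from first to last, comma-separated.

Effective dates after the stated exceptions: B's effective date is the deed date, April 28, 2014.
E, as a condominium assessment lien, has superpriority and ranks first.
Remaining liens by effective date: D (March 14, 2014), B (April 28, 2014), A (September 22, 2014), F (July 14, 2015), C (September 11, 2015).
Since C is not senior to D, the subordination leaves the order unchanged.

E, D, B, A, F, C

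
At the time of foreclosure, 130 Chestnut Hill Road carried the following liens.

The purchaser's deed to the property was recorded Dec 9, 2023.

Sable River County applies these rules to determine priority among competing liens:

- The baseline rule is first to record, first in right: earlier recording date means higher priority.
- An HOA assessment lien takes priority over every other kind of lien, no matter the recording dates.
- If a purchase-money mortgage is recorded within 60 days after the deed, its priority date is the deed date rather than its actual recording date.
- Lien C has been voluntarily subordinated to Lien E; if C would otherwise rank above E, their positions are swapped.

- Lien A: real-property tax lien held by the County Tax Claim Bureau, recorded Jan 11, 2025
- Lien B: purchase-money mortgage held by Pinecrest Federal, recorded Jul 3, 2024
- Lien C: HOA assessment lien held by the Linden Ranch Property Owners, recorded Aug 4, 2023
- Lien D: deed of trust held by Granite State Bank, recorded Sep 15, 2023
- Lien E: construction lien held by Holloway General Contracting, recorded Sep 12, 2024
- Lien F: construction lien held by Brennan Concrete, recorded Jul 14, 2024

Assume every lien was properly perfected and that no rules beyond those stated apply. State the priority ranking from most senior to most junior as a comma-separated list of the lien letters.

E, D, B, F, C, A

Adjusting effective dates: B missed the 60-day window (207 days after the deed), so its recording date stands.
C is an HOA assessment lien, so it outranks all other liens regardless of date.
The other liens, earliest effective date first: D (Sep 15, 2023), B (Jul 3, 2024), F (Jul 14, 2024), E (Sep 12, 2024), A (Jan 11, 2025).
Because C would otherwise rank above E, the subordination swaps them.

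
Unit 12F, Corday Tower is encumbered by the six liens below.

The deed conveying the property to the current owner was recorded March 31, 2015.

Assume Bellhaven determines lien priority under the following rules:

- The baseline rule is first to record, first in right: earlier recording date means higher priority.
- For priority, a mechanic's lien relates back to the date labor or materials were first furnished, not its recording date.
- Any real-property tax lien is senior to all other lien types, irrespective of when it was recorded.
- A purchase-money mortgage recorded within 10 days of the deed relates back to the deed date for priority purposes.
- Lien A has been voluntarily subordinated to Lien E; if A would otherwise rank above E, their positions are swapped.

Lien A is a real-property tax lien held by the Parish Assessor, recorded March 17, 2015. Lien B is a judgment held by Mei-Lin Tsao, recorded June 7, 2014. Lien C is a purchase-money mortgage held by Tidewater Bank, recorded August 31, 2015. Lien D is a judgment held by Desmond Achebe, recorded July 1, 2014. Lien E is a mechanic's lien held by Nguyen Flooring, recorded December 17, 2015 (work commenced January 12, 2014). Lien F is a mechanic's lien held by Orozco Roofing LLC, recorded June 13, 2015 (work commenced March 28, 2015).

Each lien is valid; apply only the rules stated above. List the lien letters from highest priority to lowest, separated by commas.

First, effective dates: C was recorded 153 days after the deed — beyond 10 days — so no relation-back applies; E is treated as recorded January 12, 2014, the work-commencement date; F relates back to March 28, 2015 (work commenced).
As a real-property tax lien, A is senior to every other lien.
Among the remaining liens, by effective date: E (January 12, 2014), B (June 7, 2014), D (July 1, 2014), F (March 28, 2015), C (August 31, 2015).
Because A would otherwise rank above E, the subordination swaps them.

E, A, B, D, F, C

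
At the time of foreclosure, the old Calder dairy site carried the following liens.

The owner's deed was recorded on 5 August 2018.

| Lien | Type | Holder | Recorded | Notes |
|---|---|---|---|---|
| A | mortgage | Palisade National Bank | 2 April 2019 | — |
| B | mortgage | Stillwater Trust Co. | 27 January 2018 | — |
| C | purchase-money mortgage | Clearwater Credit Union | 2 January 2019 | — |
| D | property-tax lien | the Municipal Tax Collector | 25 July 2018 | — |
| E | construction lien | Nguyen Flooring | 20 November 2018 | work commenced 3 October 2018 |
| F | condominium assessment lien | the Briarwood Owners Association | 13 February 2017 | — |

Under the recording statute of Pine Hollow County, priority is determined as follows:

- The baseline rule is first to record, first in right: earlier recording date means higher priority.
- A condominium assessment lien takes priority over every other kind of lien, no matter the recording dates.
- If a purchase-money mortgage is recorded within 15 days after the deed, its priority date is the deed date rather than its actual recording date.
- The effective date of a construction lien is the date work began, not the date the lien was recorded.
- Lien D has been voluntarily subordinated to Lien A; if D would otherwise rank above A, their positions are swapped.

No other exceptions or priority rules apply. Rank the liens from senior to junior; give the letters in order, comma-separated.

Effective dates: C was recorded 150 days after the deed — beyond 15 days — so no relation-back applies; E relates back to 3 October 2018 (work commenced).
F is a condominium assessment lien, so it outranks all other liens regardless of date.
Remaining liens by effective date: B (27 January 2018), D (25 July 2018), E (3 October 2018), C (2 January 2019), A (2 April 2019).
D would otherwise be senior to A, so under the subordination agreement D and A exchange positions.

F, B, A, E, C, D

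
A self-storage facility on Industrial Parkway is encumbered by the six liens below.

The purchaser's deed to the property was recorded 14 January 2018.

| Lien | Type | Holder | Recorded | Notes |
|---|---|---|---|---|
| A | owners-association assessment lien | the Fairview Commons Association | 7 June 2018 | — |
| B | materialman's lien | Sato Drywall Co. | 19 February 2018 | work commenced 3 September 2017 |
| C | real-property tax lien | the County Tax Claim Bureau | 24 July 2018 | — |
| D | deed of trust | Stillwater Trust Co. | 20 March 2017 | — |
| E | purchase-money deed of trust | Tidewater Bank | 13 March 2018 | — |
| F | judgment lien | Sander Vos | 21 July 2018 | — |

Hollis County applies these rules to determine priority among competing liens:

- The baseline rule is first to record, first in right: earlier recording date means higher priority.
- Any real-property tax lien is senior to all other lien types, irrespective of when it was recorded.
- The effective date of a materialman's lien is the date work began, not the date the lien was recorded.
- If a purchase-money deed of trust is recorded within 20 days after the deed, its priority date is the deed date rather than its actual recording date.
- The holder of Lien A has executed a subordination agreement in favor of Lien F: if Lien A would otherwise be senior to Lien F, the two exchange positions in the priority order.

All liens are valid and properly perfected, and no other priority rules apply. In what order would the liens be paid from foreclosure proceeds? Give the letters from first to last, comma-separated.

Effective dates after the stated exceptions: B relates back to 3 September 2017 (work commenced); E missed the 20-day window (58 days after the deed), so its recording date stands.
As a real-property tax lien, C is senior to every other lien.
Among the remaining liens, by effective date: D (20 March 2017), B (3 September 2017), E (13 March 2018), A (7 June 2018), F (21 July 2018).
Because A would otherwise rank above F, the subordination swaps them.

C, D, B, E, F, A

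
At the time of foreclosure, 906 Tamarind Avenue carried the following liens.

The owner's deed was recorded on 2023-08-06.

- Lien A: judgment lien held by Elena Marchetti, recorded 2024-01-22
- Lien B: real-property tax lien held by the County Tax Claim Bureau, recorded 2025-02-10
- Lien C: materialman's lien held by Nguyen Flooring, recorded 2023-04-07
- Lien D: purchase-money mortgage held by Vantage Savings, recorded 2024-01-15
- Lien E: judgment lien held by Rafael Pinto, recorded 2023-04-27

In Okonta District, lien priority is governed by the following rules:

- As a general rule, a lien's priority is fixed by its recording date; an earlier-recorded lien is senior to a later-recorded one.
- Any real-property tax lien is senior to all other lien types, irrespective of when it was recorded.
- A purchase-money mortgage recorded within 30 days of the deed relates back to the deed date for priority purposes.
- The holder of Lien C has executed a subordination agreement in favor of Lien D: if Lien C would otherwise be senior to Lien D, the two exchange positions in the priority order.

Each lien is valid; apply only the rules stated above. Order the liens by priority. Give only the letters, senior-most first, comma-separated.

B, D, E, C, A

Effective dates: D missed the 30-day window (162 days after the deed), so its recording date stands.
B is a real-property tax lien, so it outranks all other liens regardless of date.
Among the remaining liens, by effective date: C (2023-04-07), E (2023-04-27), D (2024-01-15), A (2024-01-22).
C would otherwise be senior to D, so under the subordination agreement C and D exchange positions.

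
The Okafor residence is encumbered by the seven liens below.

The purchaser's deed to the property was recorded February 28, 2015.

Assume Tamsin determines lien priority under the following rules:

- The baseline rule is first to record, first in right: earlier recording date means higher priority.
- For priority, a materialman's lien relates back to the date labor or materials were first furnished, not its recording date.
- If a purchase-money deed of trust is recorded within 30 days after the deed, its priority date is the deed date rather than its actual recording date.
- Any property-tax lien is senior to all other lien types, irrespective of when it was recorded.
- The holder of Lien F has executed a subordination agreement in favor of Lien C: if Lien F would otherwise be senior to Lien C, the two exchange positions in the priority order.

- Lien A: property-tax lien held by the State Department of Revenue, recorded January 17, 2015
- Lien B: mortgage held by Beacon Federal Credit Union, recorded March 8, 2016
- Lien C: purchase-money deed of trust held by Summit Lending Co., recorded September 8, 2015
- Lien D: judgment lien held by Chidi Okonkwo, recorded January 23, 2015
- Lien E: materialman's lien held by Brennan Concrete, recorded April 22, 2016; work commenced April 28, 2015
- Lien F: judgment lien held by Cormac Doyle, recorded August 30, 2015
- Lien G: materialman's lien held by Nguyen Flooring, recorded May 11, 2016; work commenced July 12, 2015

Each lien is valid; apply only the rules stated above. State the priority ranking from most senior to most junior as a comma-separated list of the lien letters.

First, effective dates: C was recorded 192 days after the deed — beyond 30 days — so no relation-back applies; E relates back to April 28, 2015 (work commenced); G's effective date is July 12, 2015, when work began.
A is a property-tax lien and takes priority over every other lien.
Remaining liens by effective date: D (January 23, 2015), E (April 28, 2015), G (July 12, 2015), F (August 30, 2015), C (September 8, 2015), B (March 8, 2016).
F would otherwise be senior to C, so under the subordination agreement F and C exchange positions.

A, D, E, G, C, F, B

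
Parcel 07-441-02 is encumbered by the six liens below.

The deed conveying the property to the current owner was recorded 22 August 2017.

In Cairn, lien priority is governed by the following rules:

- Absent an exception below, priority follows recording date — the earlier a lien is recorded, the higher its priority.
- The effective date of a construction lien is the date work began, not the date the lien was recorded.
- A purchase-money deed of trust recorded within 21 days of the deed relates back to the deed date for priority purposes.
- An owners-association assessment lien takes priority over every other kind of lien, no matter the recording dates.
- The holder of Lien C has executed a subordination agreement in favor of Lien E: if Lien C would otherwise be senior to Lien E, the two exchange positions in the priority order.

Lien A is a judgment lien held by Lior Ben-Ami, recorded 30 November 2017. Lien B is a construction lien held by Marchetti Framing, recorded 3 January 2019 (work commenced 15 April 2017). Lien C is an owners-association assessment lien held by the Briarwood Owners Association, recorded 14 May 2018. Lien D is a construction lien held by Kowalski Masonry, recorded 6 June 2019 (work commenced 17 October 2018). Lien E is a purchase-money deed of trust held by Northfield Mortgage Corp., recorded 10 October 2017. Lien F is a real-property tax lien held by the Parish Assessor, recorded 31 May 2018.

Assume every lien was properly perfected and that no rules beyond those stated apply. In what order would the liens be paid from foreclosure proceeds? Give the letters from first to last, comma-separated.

Effective dates after the stated exceptions: B's effective date is 15 April 2017, when work began; D is treated as recorded 17 October 2018, the work-commencement date; E was recorded 49 days after the deed, outside the 21-day window, so it keeps its recording date.
C is an owners-association assessment lien and takes priority over every other lien.
Ordering the rest by effective date: B (15 April 2017), E (10 October 2017), A (30 November 2017), F (31 May 2018), D (17 October 2018).
C is senior to E before the subordination, so the two trade places.

E, B, C, A, F, D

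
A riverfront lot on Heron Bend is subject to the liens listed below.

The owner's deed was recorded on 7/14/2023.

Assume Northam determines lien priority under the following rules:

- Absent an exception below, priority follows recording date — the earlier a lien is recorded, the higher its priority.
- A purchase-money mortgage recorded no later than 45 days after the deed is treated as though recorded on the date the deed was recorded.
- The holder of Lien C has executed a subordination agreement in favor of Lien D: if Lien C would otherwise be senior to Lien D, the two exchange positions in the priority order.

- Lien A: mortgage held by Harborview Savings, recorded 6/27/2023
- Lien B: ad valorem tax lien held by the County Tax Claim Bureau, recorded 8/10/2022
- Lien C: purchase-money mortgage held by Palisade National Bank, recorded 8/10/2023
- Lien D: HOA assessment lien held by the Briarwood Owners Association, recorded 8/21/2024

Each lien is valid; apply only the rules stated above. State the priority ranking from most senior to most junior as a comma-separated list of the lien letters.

Effective dates: C relates back to the deed date 7/14/2023.
Sorted by effective date: B (8/10/2022), A (6/27/2023), C (7/14/2023), D (8/21/2024).
C would otherwise be senior to D, so under the subordination agreement C and D exchange positions.

B, A, D, C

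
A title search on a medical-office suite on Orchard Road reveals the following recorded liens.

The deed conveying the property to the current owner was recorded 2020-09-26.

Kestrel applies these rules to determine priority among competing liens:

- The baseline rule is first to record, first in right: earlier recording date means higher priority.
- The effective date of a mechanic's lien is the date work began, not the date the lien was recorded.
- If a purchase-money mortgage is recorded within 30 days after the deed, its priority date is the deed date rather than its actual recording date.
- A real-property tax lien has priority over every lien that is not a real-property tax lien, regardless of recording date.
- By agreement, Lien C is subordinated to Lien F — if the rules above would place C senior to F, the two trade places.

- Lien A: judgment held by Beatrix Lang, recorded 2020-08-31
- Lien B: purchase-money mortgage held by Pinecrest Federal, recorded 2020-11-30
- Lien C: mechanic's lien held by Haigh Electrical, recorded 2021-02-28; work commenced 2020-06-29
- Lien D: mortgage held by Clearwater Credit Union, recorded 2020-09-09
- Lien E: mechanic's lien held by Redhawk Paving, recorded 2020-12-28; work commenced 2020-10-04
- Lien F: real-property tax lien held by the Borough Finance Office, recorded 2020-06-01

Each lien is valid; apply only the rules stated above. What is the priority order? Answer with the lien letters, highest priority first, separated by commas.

Effective dates after the stated exceptions: B missed the 30-day window (65 days after the deed), so its recording date stands; C's effective date is 2020-06-29, when work began; E relates back to 2020-10-04 (work commenced).
F is a real-property tax lien and takes priority over every other lien.
The other liens, earliest effective date first: C (2020-06-29), A (2020-08-31), D (2020-09-09), E (2020-10-04), B (2020-11-30).
C is already junior to F, so the subordination agreement changes nothing.

F, C, A, D, E, B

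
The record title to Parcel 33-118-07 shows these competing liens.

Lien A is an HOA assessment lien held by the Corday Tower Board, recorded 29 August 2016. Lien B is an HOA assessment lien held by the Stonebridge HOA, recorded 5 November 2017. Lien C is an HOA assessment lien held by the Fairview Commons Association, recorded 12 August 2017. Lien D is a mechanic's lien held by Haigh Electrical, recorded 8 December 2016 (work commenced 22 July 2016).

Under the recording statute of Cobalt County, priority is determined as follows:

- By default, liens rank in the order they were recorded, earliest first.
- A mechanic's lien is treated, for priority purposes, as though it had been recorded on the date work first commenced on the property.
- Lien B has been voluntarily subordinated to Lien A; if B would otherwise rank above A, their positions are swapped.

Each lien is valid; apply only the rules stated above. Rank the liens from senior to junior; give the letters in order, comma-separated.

D, A, C, B

Effective dates: D is treated as recorded 22 July 2016, the work-commencement date.
Sorted by effective date: D (22 July 2016), A (29 August 2016), C (12 August 2017), B (5 November 2017).
B already ranks below A; the subordination has no effect.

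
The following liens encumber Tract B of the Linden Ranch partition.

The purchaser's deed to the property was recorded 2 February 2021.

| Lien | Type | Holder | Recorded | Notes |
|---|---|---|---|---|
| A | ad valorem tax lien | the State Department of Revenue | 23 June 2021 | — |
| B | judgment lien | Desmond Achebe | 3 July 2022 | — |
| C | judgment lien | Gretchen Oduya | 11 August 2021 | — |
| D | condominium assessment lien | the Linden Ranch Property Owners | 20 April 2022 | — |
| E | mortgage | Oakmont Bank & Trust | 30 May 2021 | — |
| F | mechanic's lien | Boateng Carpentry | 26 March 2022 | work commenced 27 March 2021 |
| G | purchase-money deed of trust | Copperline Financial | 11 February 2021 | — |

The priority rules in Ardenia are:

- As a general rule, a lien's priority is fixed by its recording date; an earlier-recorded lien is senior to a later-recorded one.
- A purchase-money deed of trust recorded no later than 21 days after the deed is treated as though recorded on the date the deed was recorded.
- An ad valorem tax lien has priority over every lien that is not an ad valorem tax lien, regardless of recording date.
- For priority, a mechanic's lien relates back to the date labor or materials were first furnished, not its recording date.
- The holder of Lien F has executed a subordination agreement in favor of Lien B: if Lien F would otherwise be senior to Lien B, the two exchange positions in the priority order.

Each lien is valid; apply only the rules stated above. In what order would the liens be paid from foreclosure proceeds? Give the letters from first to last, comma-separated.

A, G, B, E, C, D, F

Effective dates: F relates back to 27 March 2021 (work commenced); G's effective date is the deed date, 2 February 2021.
A is an ad valorem tax lien, so it outranks all other liens regardless of date.
The other liens, earliest effective date first: G (2 February 2021), F (27 March 2021), E (30 May 2021), C (11 August 2021), D (20 April 2022), B (3 July 2022).
F would otherwise be senior to B, so under the subordination agreement F and B exchange positions.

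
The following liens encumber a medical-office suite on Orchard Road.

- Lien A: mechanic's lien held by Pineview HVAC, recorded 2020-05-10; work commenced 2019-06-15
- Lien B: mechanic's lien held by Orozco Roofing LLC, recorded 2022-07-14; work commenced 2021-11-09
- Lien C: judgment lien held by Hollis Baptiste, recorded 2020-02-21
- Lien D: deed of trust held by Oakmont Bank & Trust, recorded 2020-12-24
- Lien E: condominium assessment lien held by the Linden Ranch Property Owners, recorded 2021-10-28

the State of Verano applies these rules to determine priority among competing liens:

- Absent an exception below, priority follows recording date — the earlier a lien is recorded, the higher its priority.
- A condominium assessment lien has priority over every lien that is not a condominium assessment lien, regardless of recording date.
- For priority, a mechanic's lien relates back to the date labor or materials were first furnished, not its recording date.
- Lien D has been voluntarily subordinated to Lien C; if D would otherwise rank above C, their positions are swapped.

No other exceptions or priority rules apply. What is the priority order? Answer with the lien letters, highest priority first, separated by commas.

Adjusting effective dates: A relates back to 2019-06-15 (work commenced); B relates back to 2021-11-09 (work commenced).
E is a condominium assessment lien, so it outranks all other liens regardless of date.
The other liens, earliest effective date first: A (2019-06-15), C (2020-02-21), D (2020-12-24), B (2021-11-09).
D is already junior to C, so the subordination agreement changes nothing.

E, A, C, D, B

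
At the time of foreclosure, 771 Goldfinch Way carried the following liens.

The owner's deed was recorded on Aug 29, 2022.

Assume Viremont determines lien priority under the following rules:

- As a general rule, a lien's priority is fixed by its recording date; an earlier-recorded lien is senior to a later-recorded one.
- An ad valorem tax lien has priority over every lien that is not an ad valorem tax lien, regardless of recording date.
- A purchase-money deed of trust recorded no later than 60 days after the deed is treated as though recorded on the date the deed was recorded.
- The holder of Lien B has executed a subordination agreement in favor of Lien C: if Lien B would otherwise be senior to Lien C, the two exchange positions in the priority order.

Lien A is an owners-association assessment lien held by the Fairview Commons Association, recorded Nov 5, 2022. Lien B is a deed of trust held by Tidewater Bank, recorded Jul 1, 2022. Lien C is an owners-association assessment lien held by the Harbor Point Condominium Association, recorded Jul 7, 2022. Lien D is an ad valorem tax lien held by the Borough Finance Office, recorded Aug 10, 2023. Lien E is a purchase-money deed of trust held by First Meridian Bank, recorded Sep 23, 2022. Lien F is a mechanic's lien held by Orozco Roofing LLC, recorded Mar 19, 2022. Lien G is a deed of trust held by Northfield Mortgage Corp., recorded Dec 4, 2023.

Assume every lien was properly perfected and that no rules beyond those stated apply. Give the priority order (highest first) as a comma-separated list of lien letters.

D, F, C, B, E, A, G

Effective dates after the stated exceptions: E relates back to the deed date Aug 29, 2022.
As an ad valorem tax lien, D is senior to every other lien.
Among the remaining liens, by effective date: F (Mar 19, 2022), B (Jul 1, 2022), C (Jul 7, 2022), E (Aug 29, 2022), A (Nov 5, 2022), G (Dec 4, 2023).
Because B would otherwise rank above C, the subordination swaps them.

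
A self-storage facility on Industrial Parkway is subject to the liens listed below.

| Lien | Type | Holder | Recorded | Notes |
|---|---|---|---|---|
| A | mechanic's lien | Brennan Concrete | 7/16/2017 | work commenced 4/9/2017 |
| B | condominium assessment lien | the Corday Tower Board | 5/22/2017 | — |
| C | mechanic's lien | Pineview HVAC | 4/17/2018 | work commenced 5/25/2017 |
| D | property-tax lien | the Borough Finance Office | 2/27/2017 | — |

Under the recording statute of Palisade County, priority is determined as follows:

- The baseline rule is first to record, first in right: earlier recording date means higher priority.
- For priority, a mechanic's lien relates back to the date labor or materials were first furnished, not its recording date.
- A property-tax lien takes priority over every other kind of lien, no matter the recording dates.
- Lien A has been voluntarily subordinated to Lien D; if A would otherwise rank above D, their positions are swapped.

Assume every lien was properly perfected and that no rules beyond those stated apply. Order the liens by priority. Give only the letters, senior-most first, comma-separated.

Effective dates: A's effective date is 4/9/2017, when work began; C relates back to 5/25/2017 (work commenced).
D, as a property-tax lien, has superpriority and ranks first.
Ordering the rest by effective date: A (4/9/2017), B (5/22/2017), C (5/25/2017).
A already ranks below D; the subordination has no effect.

D, A, B, C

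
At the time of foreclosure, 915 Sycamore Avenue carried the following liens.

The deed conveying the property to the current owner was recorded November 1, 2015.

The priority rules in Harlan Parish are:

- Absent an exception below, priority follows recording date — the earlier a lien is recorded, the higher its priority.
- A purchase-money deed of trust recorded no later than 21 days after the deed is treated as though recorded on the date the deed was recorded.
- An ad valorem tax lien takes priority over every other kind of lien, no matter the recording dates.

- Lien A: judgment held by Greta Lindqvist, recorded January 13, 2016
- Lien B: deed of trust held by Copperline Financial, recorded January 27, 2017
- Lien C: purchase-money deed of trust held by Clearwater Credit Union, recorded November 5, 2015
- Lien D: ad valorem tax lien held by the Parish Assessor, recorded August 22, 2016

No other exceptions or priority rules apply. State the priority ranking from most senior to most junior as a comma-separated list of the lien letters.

D, C, A, B

Effective dates after the stated exceptions: C was recorded within the 21-day window, so its effective date is the deed date November 1, 2015.
D is an ad valorem tax lien and takes priority over every other lien.
Among the remaining liens, by effective date: C (November 1, 2015), A (January 13, 2016), B (January 27, 2017).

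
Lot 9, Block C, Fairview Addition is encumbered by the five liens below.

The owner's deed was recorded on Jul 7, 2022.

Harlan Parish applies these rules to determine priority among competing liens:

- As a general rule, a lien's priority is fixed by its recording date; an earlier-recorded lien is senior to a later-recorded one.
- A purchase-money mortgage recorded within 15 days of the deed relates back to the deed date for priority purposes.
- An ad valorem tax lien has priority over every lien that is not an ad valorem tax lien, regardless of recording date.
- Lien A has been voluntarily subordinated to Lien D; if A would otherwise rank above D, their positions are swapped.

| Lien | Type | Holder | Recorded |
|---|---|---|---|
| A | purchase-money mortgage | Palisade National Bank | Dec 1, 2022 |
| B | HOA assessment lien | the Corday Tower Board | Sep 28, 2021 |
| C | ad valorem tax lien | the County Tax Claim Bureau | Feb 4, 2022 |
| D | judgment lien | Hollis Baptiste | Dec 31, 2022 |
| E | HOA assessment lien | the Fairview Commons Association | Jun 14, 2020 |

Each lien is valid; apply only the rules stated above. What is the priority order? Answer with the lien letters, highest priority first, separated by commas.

C, E, B, D, A

First, effective dates: A missed the 15-day window (147 days after the deed), so its recording date stands.
As an ad valorem tax lien, C is senior to every other lien.
Remaining liens by effective date: E (Jun 14, 2020), B (Sep 28, 2021), A (Dec 1, 2022), D (Dec 31, 2022).
A is senior to D before the subordination, so the two trade places.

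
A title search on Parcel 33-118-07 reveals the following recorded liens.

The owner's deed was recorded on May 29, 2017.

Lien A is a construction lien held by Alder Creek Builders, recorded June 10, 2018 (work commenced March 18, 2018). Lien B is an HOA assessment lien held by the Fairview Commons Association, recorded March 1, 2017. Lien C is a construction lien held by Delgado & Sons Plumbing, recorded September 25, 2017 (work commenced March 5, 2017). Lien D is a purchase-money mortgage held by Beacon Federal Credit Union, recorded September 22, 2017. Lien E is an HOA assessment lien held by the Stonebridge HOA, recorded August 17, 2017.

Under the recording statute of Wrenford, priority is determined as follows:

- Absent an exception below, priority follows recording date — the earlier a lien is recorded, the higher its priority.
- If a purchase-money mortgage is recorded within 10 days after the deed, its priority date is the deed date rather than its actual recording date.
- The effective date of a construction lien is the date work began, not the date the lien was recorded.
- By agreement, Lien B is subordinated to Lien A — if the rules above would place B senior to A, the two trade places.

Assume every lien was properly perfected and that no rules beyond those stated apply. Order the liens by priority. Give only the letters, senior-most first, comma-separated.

Effective dates after the stated exceptions: A is treated as recorded March 18, 2018, the work-commencement date; C's effective date is March 5, 2017, when work began; D missed the 10-day window (116 days after the deed), so its recording date stands.
Sorted by effective date: B (March 1, 2017), C (March 5, 2017), E (August 17, 2017), D (September 22, 2017), A (March 18, 2018).
Because B would otherwise rank above A, the subordination swaps them.

A, C, E, D, B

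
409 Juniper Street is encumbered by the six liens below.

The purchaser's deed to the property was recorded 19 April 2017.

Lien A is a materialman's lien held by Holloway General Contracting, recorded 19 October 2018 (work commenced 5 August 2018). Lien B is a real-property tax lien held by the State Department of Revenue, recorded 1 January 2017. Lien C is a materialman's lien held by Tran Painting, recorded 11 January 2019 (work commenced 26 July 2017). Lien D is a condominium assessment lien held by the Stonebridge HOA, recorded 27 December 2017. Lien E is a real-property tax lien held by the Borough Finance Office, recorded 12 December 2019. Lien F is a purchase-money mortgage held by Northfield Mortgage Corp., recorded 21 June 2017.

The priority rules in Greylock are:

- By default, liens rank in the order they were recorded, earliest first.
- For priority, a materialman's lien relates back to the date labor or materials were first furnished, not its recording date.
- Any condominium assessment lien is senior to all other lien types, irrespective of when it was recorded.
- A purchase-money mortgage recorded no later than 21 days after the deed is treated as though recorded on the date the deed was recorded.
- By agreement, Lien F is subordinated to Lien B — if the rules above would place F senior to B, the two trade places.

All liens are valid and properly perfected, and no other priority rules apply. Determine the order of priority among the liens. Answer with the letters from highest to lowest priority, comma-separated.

Effective dates: A's effective date is 5 August 2018, when work began; C's effective date is 26 July 2017, when work began; F was recorded 63 days after the deed, outside the 21-day window, so it keeps its recording date.
D is a condominium assessment lien, so it outranks all other liens regardless of date.
Remaining liens by effective date: B (1 January 2017), F (21 June 2017), C (26 July 2017), A (5 August 2018), E (12 December 2019).
Since F is not senior to B, the subordination leaves the order unchanged.

D, B, F, C, A, E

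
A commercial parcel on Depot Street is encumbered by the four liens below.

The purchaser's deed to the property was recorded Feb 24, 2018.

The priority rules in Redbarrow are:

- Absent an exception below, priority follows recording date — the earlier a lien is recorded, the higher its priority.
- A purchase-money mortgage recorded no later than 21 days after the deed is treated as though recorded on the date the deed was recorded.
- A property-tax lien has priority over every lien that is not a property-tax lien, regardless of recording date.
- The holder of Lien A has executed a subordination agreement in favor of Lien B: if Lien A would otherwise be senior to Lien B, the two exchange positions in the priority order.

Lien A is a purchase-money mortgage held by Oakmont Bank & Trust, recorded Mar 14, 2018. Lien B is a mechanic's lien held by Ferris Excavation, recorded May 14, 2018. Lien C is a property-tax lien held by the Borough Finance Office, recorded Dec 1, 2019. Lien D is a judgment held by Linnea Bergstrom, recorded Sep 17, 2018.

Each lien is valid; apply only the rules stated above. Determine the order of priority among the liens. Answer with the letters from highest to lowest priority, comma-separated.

First, effective dates: A relates back to the deed date Feb 24, 2018.
As a property-tax lien, C is senior to every other lien.
Ordering the rest by effective date: A (Feb 24, 2018), B (May 14, 2018), D (Sep 17, 2018).
A is senior to B before the subordination, so the two trade places.

C, B, A, D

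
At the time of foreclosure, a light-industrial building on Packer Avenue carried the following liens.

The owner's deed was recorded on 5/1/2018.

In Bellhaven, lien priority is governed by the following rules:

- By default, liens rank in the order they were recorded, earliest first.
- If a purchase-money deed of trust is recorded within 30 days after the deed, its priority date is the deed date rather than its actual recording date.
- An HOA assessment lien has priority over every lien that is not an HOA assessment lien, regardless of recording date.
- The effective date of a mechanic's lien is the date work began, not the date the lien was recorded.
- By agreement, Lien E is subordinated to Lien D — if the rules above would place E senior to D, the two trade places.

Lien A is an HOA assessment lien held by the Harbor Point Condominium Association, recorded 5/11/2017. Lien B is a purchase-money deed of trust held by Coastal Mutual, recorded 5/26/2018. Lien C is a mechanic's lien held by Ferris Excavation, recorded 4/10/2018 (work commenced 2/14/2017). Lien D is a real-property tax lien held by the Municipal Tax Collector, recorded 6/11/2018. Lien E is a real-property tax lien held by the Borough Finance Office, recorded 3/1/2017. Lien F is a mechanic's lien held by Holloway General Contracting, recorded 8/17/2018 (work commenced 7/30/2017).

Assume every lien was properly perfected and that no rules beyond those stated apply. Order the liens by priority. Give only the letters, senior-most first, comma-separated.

First, effective dates: B relates back to the deed date 5/1/2018; C relates back to 2/14/2017 (work commenced); F relates back to 7/30/2017 (work commenced).
A, as an HOA assessment lien, has superpriority and ranks first.
Remaining liens by effective date: C (2/14/2017), E (3/1/2017), F (7/30/2017), B (5/1/2018), D (6/11/2018).
E is senior to D before the subordination, so the two trade places.

A, C, D, F, B, E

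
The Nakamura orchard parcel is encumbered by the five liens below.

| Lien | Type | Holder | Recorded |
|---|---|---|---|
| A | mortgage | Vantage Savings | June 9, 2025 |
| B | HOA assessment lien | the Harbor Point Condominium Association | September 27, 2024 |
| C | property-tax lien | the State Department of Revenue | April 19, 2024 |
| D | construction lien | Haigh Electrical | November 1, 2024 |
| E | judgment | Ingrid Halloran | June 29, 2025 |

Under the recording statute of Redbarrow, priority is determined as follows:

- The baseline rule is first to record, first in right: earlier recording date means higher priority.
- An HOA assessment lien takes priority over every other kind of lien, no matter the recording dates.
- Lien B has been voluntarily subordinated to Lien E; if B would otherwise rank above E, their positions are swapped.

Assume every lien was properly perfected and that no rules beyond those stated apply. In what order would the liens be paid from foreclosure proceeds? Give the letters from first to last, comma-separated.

E, C, D, A, B

B is an HOA assessment lien and takes priority over every other lien.
Remaining liens by effective date: C (April 19, 2024), D (November 1, 2024), A (June 9, 2025), E (June 29, 2025).
B would otherwise be senior to E, so under the subordination agreement B and E exchange positions.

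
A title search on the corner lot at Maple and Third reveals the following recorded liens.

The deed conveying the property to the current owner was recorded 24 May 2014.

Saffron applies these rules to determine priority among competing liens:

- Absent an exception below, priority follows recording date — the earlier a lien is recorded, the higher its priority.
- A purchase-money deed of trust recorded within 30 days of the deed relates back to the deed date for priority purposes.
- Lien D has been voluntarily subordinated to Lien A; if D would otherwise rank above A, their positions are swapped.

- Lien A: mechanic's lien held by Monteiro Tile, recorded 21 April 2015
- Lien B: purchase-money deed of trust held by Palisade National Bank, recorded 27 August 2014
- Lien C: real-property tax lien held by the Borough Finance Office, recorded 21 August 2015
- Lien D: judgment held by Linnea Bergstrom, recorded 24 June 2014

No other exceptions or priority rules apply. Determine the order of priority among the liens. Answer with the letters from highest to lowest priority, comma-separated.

A, B, D, C

Effective dates: B was recorded 95 days after the deed, outside the 30-day window, so it keeps its recording date.
Sorted by effective date: D (24 June 2014), B (27 August 2014), A (21 April 2015), C (21 August 2015).
D would otherwise be senior to A, so under the subordination agreement D and A exchange positions.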